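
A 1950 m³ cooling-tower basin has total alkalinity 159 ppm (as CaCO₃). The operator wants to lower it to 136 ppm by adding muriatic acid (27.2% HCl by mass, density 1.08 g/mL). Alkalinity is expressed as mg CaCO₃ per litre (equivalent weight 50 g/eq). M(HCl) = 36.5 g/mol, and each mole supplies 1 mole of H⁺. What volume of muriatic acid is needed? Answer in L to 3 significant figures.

111 L

Volume: 1950 m³ = 1,950,000 L.
Alkalinity to neutralize: (159 − 136) = 23 mg/L as CaCO₃ × 1,950,000 L = 44,850 g as CaCO₃.
Equivalents of H⁺ required: 44,850 ÷ 50 g/eq = 897 eq = 897 mol HCl.
Mass of HCl: 897 × 36.5 = 32,740 g.
Mass of 27.2% solution: 32,740 / 0.272 = 120,400 g.
Volume: 120,400 g ÷ 1.08 g/mL = 111,500 mL.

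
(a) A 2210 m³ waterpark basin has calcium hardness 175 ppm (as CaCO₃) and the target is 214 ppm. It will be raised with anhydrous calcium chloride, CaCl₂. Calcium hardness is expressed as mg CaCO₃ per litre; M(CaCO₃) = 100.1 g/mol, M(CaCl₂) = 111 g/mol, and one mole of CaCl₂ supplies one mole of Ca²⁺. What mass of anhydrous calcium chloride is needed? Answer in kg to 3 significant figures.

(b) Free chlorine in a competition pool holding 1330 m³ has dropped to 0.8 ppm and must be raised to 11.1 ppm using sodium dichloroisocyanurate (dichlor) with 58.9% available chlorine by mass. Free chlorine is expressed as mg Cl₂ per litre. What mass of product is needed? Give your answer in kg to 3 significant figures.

(a) 95.6 kg; (b) 23.3 kg

(a) Volume: 2210 m³ = 2,210,000 L.
(a) Hardness to add: (214 − 175) = 39 mg/L as CaCO₃ × 2,210,000 L = 86,190 g as CaCO₃.
(a) Moles of Ca²⁺ (1 mol Ca²⁺ ≡ 1 mol CaCO₃): 86,190 / 100.1 g/mol = 861 mol.
(a) Mass of CaCl₂: 861 × 111 = 95,580 g.

(b) Volume: 1330 m³ = 1,330,000 L.
(b) Chlorine deficit: 11.1 − 0.8 = 10.3 ppm = 10.3 mg/L as Cl₂.
(b) Cl₂ equivalent needed: 10.3 mg/L × 1,330,000 L = 13,700,000 mg = 13,700 g.
(b) Product at 58.9% available chlorine: 13,700 / 0.589 = 23,260 g.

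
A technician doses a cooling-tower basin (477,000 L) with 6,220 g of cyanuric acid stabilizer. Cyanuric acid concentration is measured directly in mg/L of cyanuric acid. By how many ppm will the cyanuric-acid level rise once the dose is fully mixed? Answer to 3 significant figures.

13.0 ppm

Rise: 6,220 g / 477,000 L × 1000 = 13.04 mg/L.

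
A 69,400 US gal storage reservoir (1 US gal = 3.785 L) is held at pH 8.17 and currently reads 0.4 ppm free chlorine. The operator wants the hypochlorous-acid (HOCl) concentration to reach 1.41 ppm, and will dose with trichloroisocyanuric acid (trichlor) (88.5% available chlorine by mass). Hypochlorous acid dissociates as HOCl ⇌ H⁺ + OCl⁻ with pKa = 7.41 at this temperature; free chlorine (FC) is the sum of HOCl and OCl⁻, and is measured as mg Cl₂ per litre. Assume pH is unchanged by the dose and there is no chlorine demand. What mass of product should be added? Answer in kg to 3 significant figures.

2.71 kg

Volume: 69,400 US gal × 3.785 L/gal = 262,679 L.
[OCl⁻]/[HOCl] = 10^(pH − pKa) = 10^(8.17 − 7.41) = 5.754; fraction as HOCl = 1/(1 + 5.754) = 0.1481.
Free chlorine required for 1.41 ppm HOCl: 1.41 / 0.1481 = 9.524 ppm.
FC to add: 9.524 − 0.4 = 9.124 mg/L as Cl₂.
Cl₂ equivalent: 9.124 mg/L × 262,679 L = 2397 g.
Product at 88.5% available Cl: 2397 / 0.885 = 2708 g.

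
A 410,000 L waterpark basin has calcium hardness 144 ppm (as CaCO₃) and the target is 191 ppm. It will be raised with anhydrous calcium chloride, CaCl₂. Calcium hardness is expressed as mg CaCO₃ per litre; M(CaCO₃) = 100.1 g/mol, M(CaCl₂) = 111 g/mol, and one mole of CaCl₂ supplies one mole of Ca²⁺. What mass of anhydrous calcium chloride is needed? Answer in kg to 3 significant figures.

21.4 kg

Hardness to add: (191 − 144) = 47 mg/L as CaCO₃ × 410,000 L = 19,270 g as CaCO₃.
Moles of Ca²⁺ (1 mol Ca²⁺ ≡ 1 mol CaCO₃): 19,270 / 100.1 g/mol = 192.5 mol.
Mass of CaCl₂: 192.5 × 111 = 21,370 g.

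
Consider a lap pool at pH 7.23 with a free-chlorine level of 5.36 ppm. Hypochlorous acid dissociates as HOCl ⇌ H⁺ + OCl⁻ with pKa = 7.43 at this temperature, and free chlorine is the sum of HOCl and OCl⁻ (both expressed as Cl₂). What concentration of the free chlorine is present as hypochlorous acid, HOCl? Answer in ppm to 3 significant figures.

3.29 ppm

[OCl⁻]/[HOCl] = 10^(pH − pKa) = 10^(7.23 − 7.43) = 10^-0.20 = 0.631.
Fraction as HOCl = 1 / (1 + 0.631) = 0.6131.
HOCl = 0.6131 × 5.36 ppm = 3.286 ppm.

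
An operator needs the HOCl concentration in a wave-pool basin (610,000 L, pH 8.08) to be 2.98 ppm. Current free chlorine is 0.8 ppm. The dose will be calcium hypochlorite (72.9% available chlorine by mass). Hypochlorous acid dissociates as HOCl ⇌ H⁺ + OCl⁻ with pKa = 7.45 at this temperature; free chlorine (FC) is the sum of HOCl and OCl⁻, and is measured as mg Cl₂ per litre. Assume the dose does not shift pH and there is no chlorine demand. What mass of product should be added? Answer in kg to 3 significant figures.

12.5 kg

[OCl⁻]/[HOCl] = 10^(pH − pKa) = 10^(8.08 − 7.45) = 4.266; fraction as HOCl = 1/(1 + 4.266) = 0.1899.
Free chlorine required for 2.98 ppm HOCl: 2.98 / 0.1899 = 15.69 ppm.
FC to add: 15.69 − 0.8 = 14.89 mg/L as Cl₂.
Cl₂ equivalent: 14.89 mg/L × 610,000 L = 9084 g.
Product at 72.9% available Cl: 9084 / 0.729 = 12,460 g.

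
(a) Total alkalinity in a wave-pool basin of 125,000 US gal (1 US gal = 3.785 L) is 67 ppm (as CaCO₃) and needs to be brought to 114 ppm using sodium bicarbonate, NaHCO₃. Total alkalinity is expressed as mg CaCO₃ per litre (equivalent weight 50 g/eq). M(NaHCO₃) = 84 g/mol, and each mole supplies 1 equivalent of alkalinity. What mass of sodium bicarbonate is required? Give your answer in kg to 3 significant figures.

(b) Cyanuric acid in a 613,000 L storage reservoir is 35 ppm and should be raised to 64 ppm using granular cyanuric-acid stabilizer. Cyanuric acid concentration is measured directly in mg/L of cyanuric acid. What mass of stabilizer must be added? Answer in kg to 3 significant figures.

(a) Volume: 125,000 US gal × 3.785 L/gal = 473,125 L.
(a) Alkalinity to add: (114 − 67) = 47 mg/L as CaCO₃ × 473,125 L = 22,240 g as CaCO₃.
(a) Equivalents: 22,240 g ÷ 50 g/eq = 444.7 eq.
(a) NaHCO₃ supplies 1 eq per mole → 444.7 mol.
(a) Mass: 444.7 mol × 84 g/mol = 37,360 g.

(b) CYA to add: (64 − 35) = 29 mg/L × 613,000 L = 17,780 g cyanuric acid.

(a) 37.4 kg; (b) 17.8 kg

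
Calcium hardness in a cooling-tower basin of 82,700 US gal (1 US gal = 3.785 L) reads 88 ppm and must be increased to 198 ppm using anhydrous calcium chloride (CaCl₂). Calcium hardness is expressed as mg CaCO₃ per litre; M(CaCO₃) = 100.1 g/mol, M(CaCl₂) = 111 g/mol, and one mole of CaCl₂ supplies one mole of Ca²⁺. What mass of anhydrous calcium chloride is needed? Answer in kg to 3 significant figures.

Volume: 82,700 US gal × 3.785 L/gal = 313,020 L.
Hardness to add: (198 − 88) = 110 mg/L as CaCO₃ × 313,020 L = 34,430 g as CaCO₃.
Moles of Ca²⁺ (1 mol Ca²⁺ ≡ 1 mol CaCO₃): 34,430 / 100.1 g/mol = 344 mol.
Mass of CaCl₂: 344 × 111 = 38,180 g.

38.2 kg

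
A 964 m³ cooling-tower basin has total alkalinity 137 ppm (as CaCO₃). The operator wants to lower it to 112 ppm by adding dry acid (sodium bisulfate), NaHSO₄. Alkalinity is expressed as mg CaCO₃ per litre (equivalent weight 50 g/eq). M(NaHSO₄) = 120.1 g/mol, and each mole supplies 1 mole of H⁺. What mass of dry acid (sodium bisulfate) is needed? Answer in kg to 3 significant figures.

57.9 kg

Volume: 964 m³ = 964,000 L.
Alkalinity to neutralize: (137 − 112) = 25 mg/L as CaCO₃ × 964,000 L = 24,100 g as CaCO₃.
Equivalents of H⁺ required: 24,100 ÷ 50 g/eq = 482 eq = 482 mol NaHSO₄.
Mass of NaHSO₄: 482 × 120.1 = 57,890 g.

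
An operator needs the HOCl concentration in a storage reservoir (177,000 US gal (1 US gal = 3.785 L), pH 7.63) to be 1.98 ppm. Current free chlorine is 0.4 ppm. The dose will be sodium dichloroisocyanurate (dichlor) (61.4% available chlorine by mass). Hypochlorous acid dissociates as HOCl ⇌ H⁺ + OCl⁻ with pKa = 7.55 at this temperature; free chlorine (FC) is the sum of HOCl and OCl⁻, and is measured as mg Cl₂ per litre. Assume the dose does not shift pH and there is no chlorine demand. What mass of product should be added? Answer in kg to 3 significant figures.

Volume: 177,000 US gal × 3.785 L/gal = 669,945 L.
[OCl⁻]/[HOCl] = 10^(pH − pKa) = 10^(7.63 − 7.55) = 1.202; fraction as HOCl = 1/(1 + 1.202) = 0.4541.
Free chlorine required for 1.98 ppm HOCl: 1.98 / 0.4541 = 4.36 ppm.
FC to add: 4.36 − 0.4 = 3.96 mg/L as Cl₂.
Cl₂ equivalent: 3.96 mg/L × 669,945 L = 2653 g.
Product at 61.4% available Cl: 2653 / 0.614 = 4321 g.

4.32 kg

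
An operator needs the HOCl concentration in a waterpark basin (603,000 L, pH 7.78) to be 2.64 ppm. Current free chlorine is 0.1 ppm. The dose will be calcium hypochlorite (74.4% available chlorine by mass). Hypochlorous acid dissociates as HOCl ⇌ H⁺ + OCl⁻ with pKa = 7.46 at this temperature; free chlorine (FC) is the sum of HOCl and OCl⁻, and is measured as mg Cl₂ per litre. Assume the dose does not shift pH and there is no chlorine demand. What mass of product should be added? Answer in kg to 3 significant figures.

[OCl⁻]/[HOCl] = 10^(pH − pKa) = 10^(7.78 − 7.46) = 2.089; fraction as HOCl = 1/(1 + 2.089) = 0.3237.
Free chlorine required for 2.64 ppm HOCl: 2.64 / 0.3237 = 8.156 ppm.
FC to add: 8.156 − 0.1 = 8.056 mg/L as Cl₂.
Cl₂ equivalent: 8.056 mg/L × 603,000 L = 4858 g.
Product at 74.4% available Cl: 4858 / 0.744 = 6529 g.

6.53 kg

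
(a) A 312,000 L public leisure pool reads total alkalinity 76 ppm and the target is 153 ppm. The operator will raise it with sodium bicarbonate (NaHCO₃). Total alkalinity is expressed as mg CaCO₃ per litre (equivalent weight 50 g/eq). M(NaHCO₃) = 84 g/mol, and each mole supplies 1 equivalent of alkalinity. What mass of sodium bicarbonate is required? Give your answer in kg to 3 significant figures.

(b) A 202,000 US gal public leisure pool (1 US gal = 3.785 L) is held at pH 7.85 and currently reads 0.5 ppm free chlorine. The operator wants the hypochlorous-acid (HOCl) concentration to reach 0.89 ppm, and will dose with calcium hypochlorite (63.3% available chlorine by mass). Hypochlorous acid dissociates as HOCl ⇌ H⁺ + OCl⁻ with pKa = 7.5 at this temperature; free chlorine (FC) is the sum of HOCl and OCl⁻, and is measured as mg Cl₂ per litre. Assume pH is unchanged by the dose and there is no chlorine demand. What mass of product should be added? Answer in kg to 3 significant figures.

(a) Alkalinity to add: (153 − 76) = 77 mg/L as CaCO₃ × 312,000 L = 24,020 g as CaCO₃.
(a) Equivalents: 24,020 g ÷ 50 g/eq = 480.5 eq.
(a) NaHCO₃ supplies 1 eq per mole → 480.5 mol.
(a) Mass: 480.5 mol × 84 g/mol = 40,360 g.

(b) Volume: 202,000 US gal × 3.785 L/gal = 764,570 L.
(b) [OCl⁻]/[HOCl] = 10^(pH − pKa) = 10^(7.85 − 7.5) = 2.239; fraction as HOCl = 1/(1 + 2.239) = 0.3088.
(b) Free chlorine required for 0.89 ppm HOCl: 0.89 / 0.3088 = 2.882 ppm.
(b) FC to add: 2.882 − 0.5 = 2.382 mg/L as Cl₂.
(b) Cl₂ equivalent: 2.382 mg/L × 764,570 L = 1822 g.
(b) Product at 63.3% available Cl: 1822 / 0.633 = 2878 g.

(a) 40.4 kg; (b) 2.88 kg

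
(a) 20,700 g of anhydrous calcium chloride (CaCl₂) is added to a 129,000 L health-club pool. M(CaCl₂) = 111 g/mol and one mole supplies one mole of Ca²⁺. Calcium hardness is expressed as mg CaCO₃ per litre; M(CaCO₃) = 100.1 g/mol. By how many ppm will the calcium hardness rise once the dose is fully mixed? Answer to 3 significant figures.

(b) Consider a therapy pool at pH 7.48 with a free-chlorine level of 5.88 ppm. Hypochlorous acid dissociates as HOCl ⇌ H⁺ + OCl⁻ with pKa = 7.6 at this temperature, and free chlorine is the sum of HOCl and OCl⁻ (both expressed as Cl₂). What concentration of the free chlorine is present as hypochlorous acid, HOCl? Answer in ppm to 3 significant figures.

(a) Moles of Ca²⁺: 20,700 g ÷ 111 g/mol = 186.5 mol.
(a) As CaCO₃: 186.5 mol × 100.1 g/mol = 18,670 g.
(a) Rise: 18,670 g / 129,000 L × 1000 = 144.7 mg/L.

(b) [OCl⁻]/[HOCl] = 10^(pH − pKa) = 10^(7.48 − 7.6) = 10^-0.12 = 0.7586.
(b) Fraction as HOCl = 1 / (1 + 0.7586) = 0.5686.
(b) HOCl = 0.5686 × 5.88 ppm = 3.344 ppm.

(a) 145 ppm; (b) 3.34 ppm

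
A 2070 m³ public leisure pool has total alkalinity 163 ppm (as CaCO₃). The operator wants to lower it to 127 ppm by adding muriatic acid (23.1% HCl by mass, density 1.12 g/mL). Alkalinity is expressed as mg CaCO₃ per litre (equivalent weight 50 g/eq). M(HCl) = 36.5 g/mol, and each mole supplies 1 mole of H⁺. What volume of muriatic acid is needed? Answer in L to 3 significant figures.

210 L

Volume: 2070 m³ = 2,070,000 L.
Alkalinity to neutralize: (163 − 127) = 36 mg/L as CaCO₃ × 2,070,000 L = 74,520 g as CaCO₃.
Equivalents of H⁺ required: 74,520 ÷ 50 g/eq = 1490 eq = 1490 mol HCl.
Mass of HCl: 1490 × 36.5 = 54,400 g.
Mass of 23.1% solution: 54,400 / 0.231 = 235,500 g.
Volume: 235,500 g ÷ 1.12 g/mL = 210,300 mL.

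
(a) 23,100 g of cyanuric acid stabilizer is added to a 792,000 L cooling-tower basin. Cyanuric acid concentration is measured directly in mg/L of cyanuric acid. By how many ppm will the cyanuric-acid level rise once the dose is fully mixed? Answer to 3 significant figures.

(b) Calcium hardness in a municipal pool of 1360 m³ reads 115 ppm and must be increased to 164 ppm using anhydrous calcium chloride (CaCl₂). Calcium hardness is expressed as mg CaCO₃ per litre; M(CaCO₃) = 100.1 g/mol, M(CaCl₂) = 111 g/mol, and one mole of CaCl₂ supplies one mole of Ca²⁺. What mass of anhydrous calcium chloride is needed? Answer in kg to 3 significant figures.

(a) Rise: 23,100 g / 792,000 L × 1000 = 29.17 mg/L.

(b) Volume: 1360 m³ = 1,360,000 L.
(b) Hardness to add: (164 − 115) = 49 mg/L as CaCO₃ × 1,360,000 L = 66,640 g as CaCO₃.
(b) Moles of Ca²⁺ (1 mol Ca²⁺ ≡ 1 mol CaCO₃): 66,640 / 100.1 g/mol = 665.7 mol.
(b) Mass of CaCl₂: 665.7 × 111 = 73,900 g.

(a) 29.2 ppm; (b) 73.9 kg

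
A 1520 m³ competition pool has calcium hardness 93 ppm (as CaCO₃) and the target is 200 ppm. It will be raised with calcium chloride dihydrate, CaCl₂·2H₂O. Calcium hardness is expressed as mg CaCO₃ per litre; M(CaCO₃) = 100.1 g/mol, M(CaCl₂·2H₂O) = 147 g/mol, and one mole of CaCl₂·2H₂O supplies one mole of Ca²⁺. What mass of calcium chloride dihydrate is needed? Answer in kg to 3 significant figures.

Volume: 1520 m³ = 1,520,000 L.
Hardness to add: (200 − 93) = 107 mg/L as CaCO₃ × 1,520,000 L = 162,600 g as CaCO₃.
Moles of Ca²⁺ (1 mol Ca²⁺ ≡ 1 mol CaCO₃): 162,600 / 100.1 g/mol = 1625 mol.
Mass of CaCl₂·2H₂O: 1625 × 147 = 238,800 g.

239 kg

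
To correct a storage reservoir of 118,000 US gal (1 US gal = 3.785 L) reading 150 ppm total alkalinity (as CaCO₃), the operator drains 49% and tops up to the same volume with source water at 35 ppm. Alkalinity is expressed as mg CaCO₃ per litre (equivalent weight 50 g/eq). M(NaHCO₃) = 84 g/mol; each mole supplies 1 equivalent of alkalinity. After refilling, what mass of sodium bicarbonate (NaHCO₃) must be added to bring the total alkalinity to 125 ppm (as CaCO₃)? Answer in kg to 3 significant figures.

Volume: 118,000 US gal × 3.785 L/gal = 446,630 L.
After draining 49% and refilling: 150 × 0.51 + 35 × 0.49 = 93.65 ppm.
Deficit to target: 125 − 93.65 = 31.35 mg/L.
As CaCO₃: 31.35 mg/L × 446,630 L = 14,000 g; ÷ 50 g/eq ÷ 1 = 280 mol NaHCO₃.
Mass: 280 × 84 = 23,520 g.

23.5 kg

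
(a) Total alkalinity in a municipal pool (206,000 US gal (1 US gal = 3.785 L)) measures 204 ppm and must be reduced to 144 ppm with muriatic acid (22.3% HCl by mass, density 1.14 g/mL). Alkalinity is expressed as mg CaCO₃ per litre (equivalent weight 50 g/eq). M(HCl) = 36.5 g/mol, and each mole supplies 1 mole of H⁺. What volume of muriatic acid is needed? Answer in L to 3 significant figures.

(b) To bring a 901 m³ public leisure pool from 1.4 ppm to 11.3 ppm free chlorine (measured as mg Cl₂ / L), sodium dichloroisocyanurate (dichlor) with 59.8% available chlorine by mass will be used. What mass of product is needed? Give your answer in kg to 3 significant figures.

(a) 134 L; (b) 14.9 kg

(a) Volume: 206,000 US gal × 3.785 L/gal = 779,710 L.
(a) Alkalinity to neutralize: (204 − 144) = 60 mg/L as CaCO₃ × 779,710 L = 46,780 g as CaCO₃.
(a) Equivalents of H⁺ required: 46,780 ÷ 50 g/eq = 935.7 eq = 935.7 mol HCl.
(a) Mass of HCl: 935.7 × 36.5 = 34,150 g.
(a) Mass of 22.3% solution: 34,150 / 0.223 = 153,100 g.
(a) Volume: 153,100 g ÷ 1.14 g/mL = 134,300 mL.

(b) Volume: 901 m³ = 901,000 L.
(b) Chlorine deficit: 11.3 − 1.4 = 9.9 ppm = 9.9 mg/L as Cl₂.
(b) Cl₂ equivalent needed: 9.9 mg/L × 901,000 L = 8,920,000 mg = 8920 g.
(b) Product at 59.8% available chlorine: 8920 / 0.598 = 14,920 g.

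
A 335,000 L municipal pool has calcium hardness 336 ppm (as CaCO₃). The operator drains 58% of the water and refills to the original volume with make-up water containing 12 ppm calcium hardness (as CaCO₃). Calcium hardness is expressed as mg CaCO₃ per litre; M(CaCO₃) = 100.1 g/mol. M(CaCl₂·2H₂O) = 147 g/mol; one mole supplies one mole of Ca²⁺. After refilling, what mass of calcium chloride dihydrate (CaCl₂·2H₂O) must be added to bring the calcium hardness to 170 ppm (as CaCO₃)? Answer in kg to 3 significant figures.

After draining 58% and refilling: 336 × 0.42 + 12 × 0.58 = 148.08 ppm.
Deficit to target: 170 − 148.08 = 21.92 mg/L.
As CaCO₃: 21.92 mg/L × 335,000 L = 7343 g; ÷ 100.1 = 73.36 mol Ca²⁺.
Mass: 73.36 × 147 = 10,780 g.

10.8 kg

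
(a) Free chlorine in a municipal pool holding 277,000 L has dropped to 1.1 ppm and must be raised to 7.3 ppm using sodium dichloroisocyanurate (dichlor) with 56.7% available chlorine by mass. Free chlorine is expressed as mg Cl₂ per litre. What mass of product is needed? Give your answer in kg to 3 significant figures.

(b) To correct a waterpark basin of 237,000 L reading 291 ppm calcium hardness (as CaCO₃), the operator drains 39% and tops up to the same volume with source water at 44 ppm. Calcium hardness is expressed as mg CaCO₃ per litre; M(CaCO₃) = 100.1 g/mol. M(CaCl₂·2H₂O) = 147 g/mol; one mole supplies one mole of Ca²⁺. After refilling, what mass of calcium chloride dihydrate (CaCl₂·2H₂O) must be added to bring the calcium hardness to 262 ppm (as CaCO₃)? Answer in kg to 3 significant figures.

(a) Chlorine deficit: 7.3 − 1.1 = 6.2 ppm = 6.2 mg/L as Cl₂.
(a) Cl₂ equivalent needed: 6.2 mg/L × 277,000 L = 1,717,000 mg = 1717 g.
(a) Product at 56.7% available chlorine: 1717 / 0.567 = 3029 g.

(b) After draining 39% and refilling: 291 × 0.61 + 44 × 0.39 = 194.67 ppm.
(b) Deficit to target: 262 − 194.67 = 67.33 mg/L.
(b) As CaCO₃: 67.33 mg/L × 237,000 L = 15,960 g; ÷ 100.1 = 159.4 mol Ca²⁺.
(b) Mass: 159.4 × 147 = 23,430 g.

(a) 3.03 kg; (b) 23.4 kg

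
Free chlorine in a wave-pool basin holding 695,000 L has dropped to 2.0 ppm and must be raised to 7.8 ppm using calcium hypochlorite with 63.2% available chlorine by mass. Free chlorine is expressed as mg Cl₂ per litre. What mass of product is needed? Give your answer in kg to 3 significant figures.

Chlorine deficit: 7.8 − 2.0 = 5.8 ppm = 5.8 mg/L as Cl₂.
Cl₂ equivalent needed: 5.8 mg/L × 695,000 L = 4,031,000 mg = 4031 g.
Product at 63.2% available chlorine: 4031 / 0.632 = 6378 g.

6.38 kg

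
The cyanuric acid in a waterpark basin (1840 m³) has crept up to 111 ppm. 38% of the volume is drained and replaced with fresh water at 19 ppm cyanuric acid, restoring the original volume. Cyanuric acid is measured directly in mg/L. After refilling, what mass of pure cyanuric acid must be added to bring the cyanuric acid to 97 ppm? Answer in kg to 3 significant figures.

38.6 kg

Volume: 1840 m³ = 1,840,000 L.
After draining 38% and refilling: 111 × 0.62 + 19 × 0.38 = 76.04 ppm.
Deficit to target: 97 − 76.04 = 20.96 mg/L.
Mass: 20.96 mg/L × 1,840,000 L = 38,570 g cyanuric acid.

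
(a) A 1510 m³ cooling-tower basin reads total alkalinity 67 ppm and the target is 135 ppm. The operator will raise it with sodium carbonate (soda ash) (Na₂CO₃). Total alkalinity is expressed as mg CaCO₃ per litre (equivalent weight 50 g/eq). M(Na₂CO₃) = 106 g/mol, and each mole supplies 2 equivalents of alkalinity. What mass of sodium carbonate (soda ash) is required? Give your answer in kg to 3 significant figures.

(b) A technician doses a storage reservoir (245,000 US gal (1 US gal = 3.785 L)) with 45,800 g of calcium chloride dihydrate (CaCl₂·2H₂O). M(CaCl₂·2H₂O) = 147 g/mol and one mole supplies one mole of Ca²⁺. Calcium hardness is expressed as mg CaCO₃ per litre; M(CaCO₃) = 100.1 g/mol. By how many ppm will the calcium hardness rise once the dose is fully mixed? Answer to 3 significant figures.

(a) 109 kg; (b) 33.6 ppm

(a) Volume: 1510 m³ = 1,510,000 L.
(a) Alkalinity to add: (135 − 67) = 68 mg/L as CaCO₃ × 1,510,000 L = 102,700 g as CaCO₃.
(a) Equivalents: 102,700 g ÷ 50 g/eq = 2054 eq.
(a) Each mole of Na₂CO₃ supplies 2 eq, so 2054 / 2 = 1027 mol.
(a) Mass: 1027 mol × 106 g/mol = 108,800 g.

(b) Volume: 245,000 US gal × 3.785 L/gal = 927,325 L.
(b) Moles of Ca²⁺: 45,800 g ÷ 147 g/mol = 311.6 mol.
(b) As CaCO₃: 311.6 mol × 100.1 g/mol = 31,190 g.
(b) Rise: 31,190 g / 927,325 L × 1000 = 33.63 mg/L.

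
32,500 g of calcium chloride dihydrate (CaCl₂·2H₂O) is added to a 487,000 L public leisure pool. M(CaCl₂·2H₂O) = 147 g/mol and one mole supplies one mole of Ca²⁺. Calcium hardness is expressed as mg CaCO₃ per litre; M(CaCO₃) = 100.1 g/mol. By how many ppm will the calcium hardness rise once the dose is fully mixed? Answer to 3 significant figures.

45.4 ppm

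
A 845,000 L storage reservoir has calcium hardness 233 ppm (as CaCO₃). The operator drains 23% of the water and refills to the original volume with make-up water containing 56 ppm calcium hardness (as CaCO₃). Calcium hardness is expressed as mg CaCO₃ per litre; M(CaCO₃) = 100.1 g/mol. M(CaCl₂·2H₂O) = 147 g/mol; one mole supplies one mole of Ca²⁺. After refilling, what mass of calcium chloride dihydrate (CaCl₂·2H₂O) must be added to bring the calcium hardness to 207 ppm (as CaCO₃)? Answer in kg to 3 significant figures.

After draining 23% and refilling: 233 × 0.77 + 56 × 0.23 = 192.29 ppm.
Deficit to target: 207 − 192.29 = 14.71 mg/L.
As CaCO₃: 14.71 mg/L × 845,000 L = 12,430 g; ÷ 100.1 = 124.2 mol Ca²⁺.
Mass: 124.2 × 147 = 18,250 g.

18.3 kg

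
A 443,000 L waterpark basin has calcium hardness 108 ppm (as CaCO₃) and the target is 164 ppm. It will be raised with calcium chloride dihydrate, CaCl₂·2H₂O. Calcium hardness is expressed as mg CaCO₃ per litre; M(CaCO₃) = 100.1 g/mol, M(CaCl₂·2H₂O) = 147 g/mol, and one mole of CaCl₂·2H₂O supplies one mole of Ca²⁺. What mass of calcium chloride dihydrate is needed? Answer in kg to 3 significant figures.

36.4 kg

Hardness to add: (164 − 108) = 56 mg/L as CaCO₃ × 443,000 L = 24,810 g as CaCO₃.
Moles of Ca²⁺ (1 mol Ca²⁺ ≡ 1 mol CaCO₃): 24,810 / 100.1 g/mol = 247.8 mol.
Mass of CaCl₂·2H₂O: 247.8 × 147 = 36,430 g.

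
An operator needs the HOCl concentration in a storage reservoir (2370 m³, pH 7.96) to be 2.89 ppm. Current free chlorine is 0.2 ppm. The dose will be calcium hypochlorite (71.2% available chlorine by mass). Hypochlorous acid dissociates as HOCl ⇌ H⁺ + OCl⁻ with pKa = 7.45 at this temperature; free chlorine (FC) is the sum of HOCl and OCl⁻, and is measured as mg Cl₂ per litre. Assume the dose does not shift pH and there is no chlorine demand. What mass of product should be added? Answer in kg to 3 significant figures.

Volume: 2370 m³ = 2,370,000 L.
[OCl⁻]/[HOCl] = 10^(pH − pKa) = 10^(7.96 − 7.45) = 3.236; fraction as HOCl = 1/(1 + 3.236) = 0.2361.
Free chlorine required for 2.89 ppm HOCl: 2.89 / 0.2361 = 12.24 ppm.
FC to add: 12.24 − 0.2 = 12.04 mg/L as Cl₂.
Cl₂ equivalent: 12.04 mg/L × 2,370,000 L = 28,540 g.
Product at 71.2% available Cl: 28,540 / 0.712 = 40,080 g.

40.1 kg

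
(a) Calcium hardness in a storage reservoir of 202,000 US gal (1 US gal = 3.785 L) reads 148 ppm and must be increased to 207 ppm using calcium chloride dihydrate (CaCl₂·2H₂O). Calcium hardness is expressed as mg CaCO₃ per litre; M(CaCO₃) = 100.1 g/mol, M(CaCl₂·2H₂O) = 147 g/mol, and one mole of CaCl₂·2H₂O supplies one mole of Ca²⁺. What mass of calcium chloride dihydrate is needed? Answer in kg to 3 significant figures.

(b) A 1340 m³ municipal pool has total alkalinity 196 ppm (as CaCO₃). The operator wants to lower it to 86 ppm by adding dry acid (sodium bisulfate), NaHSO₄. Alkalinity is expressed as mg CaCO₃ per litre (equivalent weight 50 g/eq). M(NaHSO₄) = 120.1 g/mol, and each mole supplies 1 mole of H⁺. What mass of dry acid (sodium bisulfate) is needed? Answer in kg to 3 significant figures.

(a) 66.2 kg; (b) 354 kg

(a) Volume: 202,000 US gal × 3.785 L/gal = 764,570 L.
(a) Hardness to add: (207 − 148) = 59 mg/L as CaCO₃ × 764,570 L = 45,110 g as CaCO₃.
(a) Moles of Ca²⁺ (1 mol Ca²⁺ ≡ 1 mol CaCO₃): 45,110 / 100.1 g/mol = 450.6 mol.
(a) Mass of CaCl₂·2H₂O: 450.6 × 147 = 66,240 g.

(b) Volume: 1340 m³ = 1,340,000 L.
(b) Alkalinity to neutralize: (196 − 86) = 110 mg/L as CaCO₃ × 1,340,000 L = 147,400 g as CaCO₃.
(b) Equivalents of H⁺ required: 147,400 ÷ 50 g/eq = 2948 eq = 2948 mol NaHSO₄.
(b) Mass of NaHSO₄: 2948 × 120.1 = 354,100 g.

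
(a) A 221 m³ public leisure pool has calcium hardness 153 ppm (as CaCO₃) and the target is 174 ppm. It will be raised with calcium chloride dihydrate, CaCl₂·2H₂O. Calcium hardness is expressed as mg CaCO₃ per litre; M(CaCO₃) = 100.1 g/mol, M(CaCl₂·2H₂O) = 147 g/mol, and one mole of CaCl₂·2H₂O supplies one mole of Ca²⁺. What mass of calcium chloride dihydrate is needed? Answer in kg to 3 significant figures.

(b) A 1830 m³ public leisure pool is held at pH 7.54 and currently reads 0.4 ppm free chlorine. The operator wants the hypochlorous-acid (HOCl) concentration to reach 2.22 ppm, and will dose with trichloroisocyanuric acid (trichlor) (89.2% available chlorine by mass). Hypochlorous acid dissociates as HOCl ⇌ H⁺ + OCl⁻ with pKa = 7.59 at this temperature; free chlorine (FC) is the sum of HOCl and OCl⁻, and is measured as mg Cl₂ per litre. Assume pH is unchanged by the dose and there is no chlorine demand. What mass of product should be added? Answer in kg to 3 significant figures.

(a) Volume: 221 m³ = 221,000 L.
(a) Hardness to add: (174 − 153) = 21 mg/L as CaCO₃ × 221,000 L = 4641 g as CaCO₃.
(a) Moles of Ca²⁺ (1 mol Ca²⁺ ≡ 1 mol CaCO₃): 4641 / 100.1 g/mol = 46.36 mol.
(a) Mass of CaCl₂·2H₂O: 46.36 × 147 = 6815 g.

(b) Volume: 1830 m³ = 1,830,000 L.
(b) [OCl⁻]/[HOCl] = 10^(pH − pKa) = 10^(7.54 − 7.59) = 0.8913; fraction as HOCl = 1/(1 + 0.8913) = 0.5288.
(b) Free chlorine required for 2.22 ppm HOCl: 2.22 / 0.5288 = 4.199 ppm.
(b) FC to add: 4.199 − 0.4 = 3.799 mg/L as Cl₂.
(b) Cl₂ equivalent: 3.799 mg/L × 1,830,000 L = 6951 g.
(b) Product at 89.2% available Cl: 6951 / 0.892 = 7793 g.

(a) 6.82 kg; (b) 7.79 kg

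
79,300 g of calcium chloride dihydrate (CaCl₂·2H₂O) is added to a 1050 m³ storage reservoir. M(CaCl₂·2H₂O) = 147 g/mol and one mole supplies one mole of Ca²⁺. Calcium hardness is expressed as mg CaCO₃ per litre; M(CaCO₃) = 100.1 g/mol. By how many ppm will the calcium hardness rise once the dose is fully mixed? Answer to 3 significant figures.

Volume: 1050 m³ = 1,050,000 L.
Moles of Ca²⁺: 79,300 g ÷ 147 g/mol = 539.5 mol.
As CaCO₃: 539.5 mol × 100.1 g/mol = 54,000 g.
Rise: 54,000 g / 1,050,000 L × 1000 = 51.43 mg/L.

51.4 ppm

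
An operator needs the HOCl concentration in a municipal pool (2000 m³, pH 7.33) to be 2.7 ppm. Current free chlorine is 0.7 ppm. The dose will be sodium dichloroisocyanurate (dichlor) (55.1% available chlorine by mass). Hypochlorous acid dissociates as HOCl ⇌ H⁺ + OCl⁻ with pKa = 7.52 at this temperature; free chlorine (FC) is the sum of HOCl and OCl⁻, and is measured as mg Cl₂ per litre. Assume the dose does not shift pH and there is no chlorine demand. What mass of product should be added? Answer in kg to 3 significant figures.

Volume: 2000 m³ = 2,000,000 L.
[OCl⁻]/[HOCl] = 10^(pH − pKa) = 10^(7.33 − 7.52) = 0.6457; fraction as HOCl = 1/(1 + 0.6457) = 0.6077.
Free chlorine required for 2.7 ppm HOCl: 2.7 / 0.6077 = 4.443 ppm.
FC to add: 4.443 − 0.7 = 3.743 mg/L as Cl₂.
Cl₂ equivalent: 3.743 mg/L × 2,000,000 L = 7487 g.
Product at 55.1% available Cl: 7487 / 0.551 = 13,590 g.

13.6 kg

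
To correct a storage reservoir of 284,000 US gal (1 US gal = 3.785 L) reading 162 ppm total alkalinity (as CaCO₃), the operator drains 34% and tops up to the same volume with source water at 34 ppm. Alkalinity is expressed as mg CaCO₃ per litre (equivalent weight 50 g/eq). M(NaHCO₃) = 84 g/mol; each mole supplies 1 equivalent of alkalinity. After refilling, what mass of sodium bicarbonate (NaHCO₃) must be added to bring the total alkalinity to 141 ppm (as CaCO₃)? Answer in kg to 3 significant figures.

40.7 kg

Volume: 284,000 US gal × 3.785 L/gal = 1,074,940 L.
After draining 34% and refilling: 162 × 0.66 + 34 × 0.34 = 118.48 ppm.
Deficit to target: 141 − 118.48 = 22.52 mg/L.
As CaCO₃: 22.52 mg/L × 1,074,940 L = 24,210 g; ÷ 50 g/eq ÷ 1 = 484.2 mol NaHCO₃.
Mass: 484.2 × 84 = 40,670 g.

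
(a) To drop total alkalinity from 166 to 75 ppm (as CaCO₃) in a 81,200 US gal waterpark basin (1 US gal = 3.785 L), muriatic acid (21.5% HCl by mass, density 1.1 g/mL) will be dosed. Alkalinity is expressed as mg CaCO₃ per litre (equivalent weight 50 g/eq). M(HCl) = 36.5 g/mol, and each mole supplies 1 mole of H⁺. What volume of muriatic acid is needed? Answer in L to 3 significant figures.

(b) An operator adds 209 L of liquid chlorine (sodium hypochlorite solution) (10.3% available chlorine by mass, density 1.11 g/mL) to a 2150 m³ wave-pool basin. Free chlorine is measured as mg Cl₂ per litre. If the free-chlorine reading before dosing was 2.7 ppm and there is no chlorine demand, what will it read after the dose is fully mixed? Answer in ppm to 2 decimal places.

(a) Volume: 81,200 US gal × 3.785 L/gal = 307,342 L.
(a) Alkalinity to neutralize: (166 − 75) = 91 mg/L as CaCO₃ × 307,342 L = 27,970 g as CaCO₃.
(a) Equivalents of H⁺ required: 27,970 ÷ 50 g/eq = 559.4 eq = 559.4 mol HCl.
(a) Mass of HCl: 559.4 × 36.5 = 20,420 g.
(a) Mass of 21.5% solution: 20,420 / 0.215 = 94,960 g.
(a) Volume: 94,960 g ÷ 1.1 g/mL = 86,330 mL.

(b) Volume: 2150 m³ = 2,150,000 L.
(b) Mass of solution: 209 L × 1000 mL/L × 1.11 g/mL = 232,000 g.
(b) Available chlorine delivered: 232,000 g × 0.103 = 23,890 g as Cl₂.
(b) Concentration rise: 23,890 g / 2,150,000 L = 11.11 mg/L = 11.11 ppm.
(b) Final FC: 2.7 + 11.11 = 13.81 ppm.

(a) 86.3 L; (b) 13.81 ppm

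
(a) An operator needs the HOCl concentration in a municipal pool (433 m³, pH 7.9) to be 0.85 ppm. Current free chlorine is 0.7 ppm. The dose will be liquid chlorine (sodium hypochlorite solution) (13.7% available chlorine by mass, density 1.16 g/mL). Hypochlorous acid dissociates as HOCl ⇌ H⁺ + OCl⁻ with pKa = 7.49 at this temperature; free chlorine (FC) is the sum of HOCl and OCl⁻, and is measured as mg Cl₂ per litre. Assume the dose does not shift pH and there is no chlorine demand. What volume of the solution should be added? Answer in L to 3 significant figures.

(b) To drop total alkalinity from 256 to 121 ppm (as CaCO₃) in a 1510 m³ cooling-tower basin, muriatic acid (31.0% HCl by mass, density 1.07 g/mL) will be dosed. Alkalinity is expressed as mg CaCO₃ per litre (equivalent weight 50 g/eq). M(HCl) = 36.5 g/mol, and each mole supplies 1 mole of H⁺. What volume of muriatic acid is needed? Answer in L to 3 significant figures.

(a) 6.36 L; (b) 449 L

(a) Volume: 433 m³ = 433,000 L.
(a) [OCl⁻]/[HOCl] = 10^(pH − pKa) = 10^(7.9 − 7.49) = 2.57; fraction as HOCl = 1/(1 + 2.57) = 0.2801.
(a) Free chlorine required for 0.85 ppm HOCl: 0.85 / 0.2801 = 3.035 ppm.
(a) FC to add: 3.035 − 0.7 = 2.335 mg/L as Cl₂.
(a) Cl₂ equivalent: 2.335 mg/L × 433,000 L = 1011 g.
(a) Product at 13.7% available Cl: 1011 / 0.137 = 7379 g.
(a) Volume: 7379 g ÷ 1.16 g/mL = 6362 mL.

(b) Volume: 1510 m³ = 1,510,000 L.
(b) Alkalinity to neutralize: (256 − 121) = 135 mg/L as CaCO₃ × 1,510,000 L = 203,800 g as CaCO₃.
(b) Equivalents of H⁺ required: 203,800 ÷ 50 g/eq = 4077 eq = 4077 mol HCl.
(b) Mass of HCl: 4077 × 36.5 = 148,800 g.
(b) Mass of 31.0% solution: 148,800 / 0.31 = 480,000 g.
(b) Volume: 480,000 g ÷ 1.07 g/mL = 448,600 mL.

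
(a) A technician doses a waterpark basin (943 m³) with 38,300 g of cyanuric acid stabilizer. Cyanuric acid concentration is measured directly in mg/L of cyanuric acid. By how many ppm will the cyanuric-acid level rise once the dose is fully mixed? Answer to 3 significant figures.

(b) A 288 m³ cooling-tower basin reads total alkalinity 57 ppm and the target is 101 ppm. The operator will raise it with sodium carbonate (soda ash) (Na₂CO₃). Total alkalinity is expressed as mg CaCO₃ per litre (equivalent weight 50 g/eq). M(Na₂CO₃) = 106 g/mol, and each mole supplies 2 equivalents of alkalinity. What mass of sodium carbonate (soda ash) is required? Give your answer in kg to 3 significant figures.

(a) Volume: 943 m³ = 943,000 L.
(a) Rise: 38,300 g / 943,000 L × 1000 = 40.62 mg/L.

(b) Volume: 288 m³ = 288,000 L.
(b) Alkalinity to add: (101 − 57) = 44 mg/L as CaCO₃ × 288,000 L = 12,670 g as CaCO₃.
(b) Equivalents: 12,670 g ÷ 50 g/eq = 253.4 eq.
(b) Each mole of Na₂CO₃ supplies 2 eq, so 253.4 / 2 = 126.7 mol.
(b) Mass: 126.7 mol × 106 g/mol = 13,430 g.

(a) 40.6 ppm; (b) 13.4 kg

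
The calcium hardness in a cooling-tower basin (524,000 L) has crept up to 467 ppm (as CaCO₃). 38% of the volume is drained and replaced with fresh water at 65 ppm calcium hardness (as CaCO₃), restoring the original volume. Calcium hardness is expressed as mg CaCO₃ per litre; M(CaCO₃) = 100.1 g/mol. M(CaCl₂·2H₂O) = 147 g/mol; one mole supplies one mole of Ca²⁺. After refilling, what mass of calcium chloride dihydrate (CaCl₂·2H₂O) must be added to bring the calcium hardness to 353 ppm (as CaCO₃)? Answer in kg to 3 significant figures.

After draining 38% and refilling: 467 × 0.62 + 65 × 0.38 = 314.24 ppm.
Deficit to target: 353 − 314.24 = 38.76 mg/L.
As CaCO₃: 38.76 mg/L × 524,000 L = 20,310 g; ÷ 100.1 = 202.9 mol Ca²⁺.
Mass: 202.9 × 147 = 29,830 g.

29.8 kg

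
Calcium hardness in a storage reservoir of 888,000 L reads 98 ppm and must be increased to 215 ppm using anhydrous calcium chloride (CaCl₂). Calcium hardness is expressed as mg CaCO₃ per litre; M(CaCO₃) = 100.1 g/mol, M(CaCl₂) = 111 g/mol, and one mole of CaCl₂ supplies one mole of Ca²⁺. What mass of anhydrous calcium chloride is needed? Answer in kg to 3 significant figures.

115 kg

Hardness to add: (215 − 98) = 117 mg/L as CaCO₃ × 888,000 L = 103,900 g as CaCO₃.
Moles of Ca²⁺ (1 mol Ca²⁺ ≡ 1 mol CaCO₃): 103,900 / 100.1 g/mol = 1038 mol.
Mass of CaCl₂: 1038 × 111 = 115,200 g.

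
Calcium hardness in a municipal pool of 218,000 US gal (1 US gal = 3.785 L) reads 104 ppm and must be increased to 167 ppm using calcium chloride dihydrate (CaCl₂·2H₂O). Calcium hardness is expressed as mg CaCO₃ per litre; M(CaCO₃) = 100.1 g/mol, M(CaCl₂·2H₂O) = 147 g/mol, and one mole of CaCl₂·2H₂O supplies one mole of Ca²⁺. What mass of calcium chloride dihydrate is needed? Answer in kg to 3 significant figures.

Volume: 218,000 US gal × 3.785 L/gal = 825,130 L.
Hardness to add: (167 − 104) = 63 mg/L as CaCO₃ × 825,130 L = 51,980 g as CaCO₃.
Moles of Ca²⁺ (1 mol Ca²⁺ ≡ 1 mol CaCO₃): 51,980 / 100.1 g/mol = 519.3 mol.
Mass of CaCl₂·2H₂O: 519.3 × 147 = 76,340 g.

76.3 kg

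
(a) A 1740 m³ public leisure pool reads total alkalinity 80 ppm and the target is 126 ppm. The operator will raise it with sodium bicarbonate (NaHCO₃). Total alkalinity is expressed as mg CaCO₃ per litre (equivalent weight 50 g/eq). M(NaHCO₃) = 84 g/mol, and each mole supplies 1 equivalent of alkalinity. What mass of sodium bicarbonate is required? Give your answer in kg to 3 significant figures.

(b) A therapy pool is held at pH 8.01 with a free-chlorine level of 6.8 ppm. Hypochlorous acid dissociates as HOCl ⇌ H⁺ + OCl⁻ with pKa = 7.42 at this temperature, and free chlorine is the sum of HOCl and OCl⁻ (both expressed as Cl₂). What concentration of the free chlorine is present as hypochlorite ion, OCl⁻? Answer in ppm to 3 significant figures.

(a) Volume: 1740 m³ = 1,740,000 L.
(a) Alkalinity to add: (126 − 80) = 46 mg/L as CaCO₃ × 1,740,000 L = 80,040 g as CaCO₃.
(a) Equivalents: 80,040 g ÷ 50 g/eq = 1601 eq.
(a) NaHCO₃ supplies 1 eq per mole → 1601 mol.
(a) Mass: 1601 mol × 84 g/mol = 134,500 g.

(b) [OCl⁻]/[HOCl] = 10^(pH − pKa) = 10^(8.01 − 7.42) = 10^0.59 = 3.89.
(b) Fraction as HOCl = 1 / (1 + 3.89) = 0.2045.
(b) OCl⁻ = (1 − 0.2045) × 6.8 ppm = 5.41 ppm.

(a) 134 kg; (b) 5.41 ppm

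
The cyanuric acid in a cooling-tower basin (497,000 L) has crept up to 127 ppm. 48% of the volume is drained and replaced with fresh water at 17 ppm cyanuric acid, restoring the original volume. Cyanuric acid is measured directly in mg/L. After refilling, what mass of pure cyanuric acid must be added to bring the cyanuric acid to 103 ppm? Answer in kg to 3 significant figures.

After draining 48% and refilling: 127 × 0.52 + 17 × 0.48 = 74.2 ppm.
Deficit to target: 103 − 74.2 = 28.8 mg/L.
Mass: 28.8 mg/L × 497,000 L = 14,310 g cyanuric acid.

14.3 kg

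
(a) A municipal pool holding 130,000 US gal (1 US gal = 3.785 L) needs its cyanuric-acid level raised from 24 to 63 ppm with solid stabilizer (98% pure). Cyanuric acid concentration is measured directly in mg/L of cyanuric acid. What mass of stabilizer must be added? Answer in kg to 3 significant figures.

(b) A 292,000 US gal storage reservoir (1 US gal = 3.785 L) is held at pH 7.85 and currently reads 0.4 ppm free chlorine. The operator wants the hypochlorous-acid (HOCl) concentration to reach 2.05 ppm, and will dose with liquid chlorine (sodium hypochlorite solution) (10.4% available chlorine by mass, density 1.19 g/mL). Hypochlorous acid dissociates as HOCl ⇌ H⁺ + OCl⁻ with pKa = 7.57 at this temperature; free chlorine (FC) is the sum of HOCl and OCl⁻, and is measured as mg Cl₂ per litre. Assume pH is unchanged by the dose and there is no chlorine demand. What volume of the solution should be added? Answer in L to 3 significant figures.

(a) Volume: 130,000 US gal × 3.785 L/gal = 492,050 L.
(a) CYA to add: (63 − 24) = 39 mg/L × 492,050 L = 19,190 g cyanuric acid.
(a) At 98% purity: 19,190 / 0.98 = 19,580 g product.

(b) Volume: 292,000 US gal × 3.785 L/gal = 1,105,220 L.
(b) [OCl⁻]/[HOCl] = 10^(pH − pKa) = 10^(7.85 − 7.57) = 1.905; fraction as HOCl = 1/(1 + 1.905) = 0.3442.
(b) Free chlorine required for 2.05 ppm HOCl: 2.05 / 0.3442 = 5.956 ppm.
(b) FC to add: 5.956 − 0.4 = 5.556 mg/L as Cl₂.
(b) Cl₂ equivalent: 5.556 mg/L × 1,105,220 L = 6141 g.
(b) Product at 10.4% available Cl: 6141 / 0.104 = 59,050 g.
(b) Volume: 59,050 g ÷ 1.19 g/mL = 49,620 mL.

(a) 19.6 kg; (b) 49.6 L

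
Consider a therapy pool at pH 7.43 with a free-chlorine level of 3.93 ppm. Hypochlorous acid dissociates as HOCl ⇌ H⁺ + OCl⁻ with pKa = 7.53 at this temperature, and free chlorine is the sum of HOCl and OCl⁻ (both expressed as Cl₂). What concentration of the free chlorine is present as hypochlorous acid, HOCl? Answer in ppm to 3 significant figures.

[OCl⁻]/[HOCl] = 10^(pH − pKa) = 10^(7.43 − 7.53) = 10^-0.10 = 0.7943.
Fraction as HOCl = 1 / (1 + 0.7943) = 0.5573.
HOCl = 0.5573 × 3.93 ppm = 2.19 ppm.

2.19 ppm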